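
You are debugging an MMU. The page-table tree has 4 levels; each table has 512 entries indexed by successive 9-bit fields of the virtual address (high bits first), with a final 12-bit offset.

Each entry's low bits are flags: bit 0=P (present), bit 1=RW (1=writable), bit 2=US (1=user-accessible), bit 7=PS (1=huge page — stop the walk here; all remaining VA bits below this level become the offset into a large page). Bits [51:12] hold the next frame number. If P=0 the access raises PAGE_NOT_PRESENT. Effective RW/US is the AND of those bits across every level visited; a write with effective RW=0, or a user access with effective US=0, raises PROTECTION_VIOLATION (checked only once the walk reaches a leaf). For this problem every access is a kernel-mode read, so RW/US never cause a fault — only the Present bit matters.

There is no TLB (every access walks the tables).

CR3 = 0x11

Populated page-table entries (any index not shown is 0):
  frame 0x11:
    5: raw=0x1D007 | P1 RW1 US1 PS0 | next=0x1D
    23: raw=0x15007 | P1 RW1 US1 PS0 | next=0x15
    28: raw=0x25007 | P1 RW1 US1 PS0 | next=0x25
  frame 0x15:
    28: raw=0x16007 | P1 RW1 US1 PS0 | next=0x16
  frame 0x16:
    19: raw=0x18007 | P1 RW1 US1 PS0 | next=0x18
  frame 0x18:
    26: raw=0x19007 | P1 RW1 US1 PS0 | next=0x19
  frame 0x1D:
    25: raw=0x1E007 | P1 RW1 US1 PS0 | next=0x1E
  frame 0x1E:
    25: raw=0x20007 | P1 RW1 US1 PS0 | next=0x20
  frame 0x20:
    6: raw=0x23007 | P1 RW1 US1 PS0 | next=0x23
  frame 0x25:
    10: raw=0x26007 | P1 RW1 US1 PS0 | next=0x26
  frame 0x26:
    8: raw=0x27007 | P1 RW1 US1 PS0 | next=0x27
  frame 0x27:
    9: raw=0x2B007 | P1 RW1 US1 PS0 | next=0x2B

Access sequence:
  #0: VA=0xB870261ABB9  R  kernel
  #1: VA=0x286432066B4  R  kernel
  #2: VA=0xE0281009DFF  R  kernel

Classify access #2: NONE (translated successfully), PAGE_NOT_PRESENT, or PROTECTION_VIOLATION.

Per-access translation:
#0 VA=0xB870261ABB9 (r,kernel):
  L0 @0x11[23] → 0x15007  P=1,RW=1,US=1,PS=0
  L1 @0x15[28] → 0x16007  P=1,RW=1,US=1,PS=0
  L2 @0x16[19] → 0x18007  P=1,RW=1,US=1,PS=0
  L3 @0x18[26] → 0x19007  P=1,RW=1,US=1,PS=0
  → PA=0x19BB9  (4 entries read)
#1 VA=0x286432066B4 (r,kernel):
  L0 @0x11[5] → 0x1D007  P=1,RW=1,US=1,PS=0
  L1 @0x1D[25] → 0x1E007  P=1,RW=1,US=1,PS=0
  L2 @0x1E[25] → 0x20007  P=1,RW=1,US=1,PS=0
  L3 @0x20[6] → 0x23007  P=1,RW=1,US=1,PS=0
  → PA=0x236B4  (4 entries read)
#2 VA=0xE0281009DFF (r,kernel):
  L0 @0x11[28] → 0x25007  P=1,RW=1,US=1,PS=0
  L1 @0x25[10] → 0x26007  P=1,RW=1,US=1,PS=0
  L2 @0x26[8] → 0x27007  P=1,RW=1,US=1,PS=0
  L3 @0x27[9] → 0x2B007  P=1,RW=1,US=1,PS=0
  → PA=0x2BDFF  (4 entries read)

Access #2 fault: NONE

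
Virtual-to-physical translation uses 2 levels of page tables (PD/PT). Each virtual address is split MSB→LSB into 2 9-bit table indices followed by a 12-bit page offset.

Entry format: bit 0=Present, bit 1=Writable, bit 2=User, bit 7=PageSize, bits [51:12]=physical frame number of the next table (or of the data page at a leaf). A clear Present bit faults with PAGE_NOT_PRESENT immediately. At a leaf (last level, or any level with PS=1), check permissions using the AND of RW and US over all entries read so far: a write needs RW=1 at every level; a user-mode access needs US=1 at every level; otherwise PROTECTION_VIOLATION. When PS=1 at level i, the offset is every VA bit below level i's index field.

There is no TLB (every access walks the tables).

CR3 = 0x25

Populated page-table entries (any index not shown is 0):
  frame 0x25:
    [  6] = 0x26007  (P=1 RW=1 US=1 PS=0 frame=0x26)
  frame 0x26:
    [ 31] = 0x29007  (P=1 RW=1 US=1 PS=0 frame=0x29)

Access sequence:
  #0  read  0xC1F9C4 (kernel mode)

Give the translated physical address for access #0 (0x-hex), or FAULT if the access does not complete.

Trace:
#0 VA=0xC1F9C4 (r,kernel):
  [0] read 0x25 idx=6: raw=0x26007 flags P=1 W=1 U=1 S=0
  [1] read 0x26 idx=31: raw=0x29007 flags P=1 W=1 U=1 S=0
  ⇒ phys 0x299C4  [2 reads]

Access #0 PA: 0x299C4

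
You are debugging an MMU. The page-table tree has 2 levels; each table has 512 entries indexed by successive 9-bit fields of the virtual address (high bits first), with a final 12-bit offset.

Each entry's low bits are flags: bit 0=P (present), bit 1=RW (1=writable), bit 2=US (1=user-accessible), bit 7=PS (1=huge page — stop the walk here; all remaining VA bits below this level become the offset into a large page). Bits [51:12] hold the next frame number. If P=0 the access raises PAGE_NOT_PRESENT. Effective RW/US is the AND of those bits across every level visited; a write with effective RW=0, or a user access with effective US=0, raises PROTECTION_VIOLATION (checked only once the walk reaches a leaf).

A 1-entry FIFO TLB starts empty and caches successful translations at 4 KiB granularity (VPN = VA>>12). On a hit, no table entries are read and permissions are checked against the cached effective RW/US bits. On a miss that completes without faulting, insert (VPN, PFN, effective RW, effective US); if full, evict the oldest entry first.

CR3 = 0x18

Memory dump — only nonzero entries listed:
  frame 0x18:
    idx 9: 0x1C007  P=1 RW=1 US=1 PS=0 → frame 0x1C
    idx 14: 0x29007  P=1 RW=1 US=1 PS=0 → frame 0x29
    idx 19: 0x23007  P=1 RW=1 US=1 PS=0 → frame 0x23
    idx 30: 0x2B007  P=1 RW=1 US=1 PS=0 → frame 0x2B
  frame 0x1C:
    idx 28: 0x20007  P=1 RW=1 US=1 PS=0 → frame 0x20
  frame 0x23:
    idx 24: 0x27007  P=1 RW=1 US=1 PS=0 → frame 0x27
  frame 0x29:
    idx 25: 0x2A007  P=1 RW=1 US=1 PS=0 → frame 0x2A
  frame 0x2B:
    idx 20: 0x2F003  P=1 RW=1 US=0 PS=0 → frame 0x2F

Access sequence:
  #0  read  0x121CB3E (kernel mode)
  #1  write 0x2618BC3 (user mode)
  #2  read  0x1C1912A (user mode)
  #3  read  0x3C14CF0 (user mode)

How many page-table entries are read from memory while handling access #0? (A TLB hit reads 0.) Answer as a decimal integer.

Walk each access:
#0 VA=0x121CB3E (r,kernel):
  [0] read 0x18 idx=9: raw=0x1C007 flags P=1 W=1 U=1 S=0
  [1] read 0x1C idx=28: raw=0x20007 flags P=1 W=1 U=1 S=0
  → PA=0x20B3E  (2 entries read)
#1 VA=0x2618BC3 (w,user):
  [0] read 0x18 idx=19: raw=0x23007 flags P=1 W=1 U=1 S=0
  [1] read 0x23 idx=24: raw=0x27007 flags P=1 W=1 U=1 S=0
  → PA=0x27BC3  (2 entries read)
#2 VA=0x1C1912A (r,user):
  [0] read 0x18 idx=14: raw=0x29007 flags P=1 W=1 U=1 S=0
  [1] read 0x29 idx=25: raw=0x2A007 flags P=1 W=1 U=1 S=0
  → PA=0x2A12A  (2 entries read)
#3 VA=0x3C14CF0 (r,user):
  [0] read 0x18 idx=30: raw=0x2B007 flags P=1 W=1 U=1 S=0
  [1] read 0x2B idx=20: raw=0x2F003 flags P=1 W=1 U=0 S=0
  → PROTECTION_VIOLATION  (2 entries read)

Entries read for #0: 2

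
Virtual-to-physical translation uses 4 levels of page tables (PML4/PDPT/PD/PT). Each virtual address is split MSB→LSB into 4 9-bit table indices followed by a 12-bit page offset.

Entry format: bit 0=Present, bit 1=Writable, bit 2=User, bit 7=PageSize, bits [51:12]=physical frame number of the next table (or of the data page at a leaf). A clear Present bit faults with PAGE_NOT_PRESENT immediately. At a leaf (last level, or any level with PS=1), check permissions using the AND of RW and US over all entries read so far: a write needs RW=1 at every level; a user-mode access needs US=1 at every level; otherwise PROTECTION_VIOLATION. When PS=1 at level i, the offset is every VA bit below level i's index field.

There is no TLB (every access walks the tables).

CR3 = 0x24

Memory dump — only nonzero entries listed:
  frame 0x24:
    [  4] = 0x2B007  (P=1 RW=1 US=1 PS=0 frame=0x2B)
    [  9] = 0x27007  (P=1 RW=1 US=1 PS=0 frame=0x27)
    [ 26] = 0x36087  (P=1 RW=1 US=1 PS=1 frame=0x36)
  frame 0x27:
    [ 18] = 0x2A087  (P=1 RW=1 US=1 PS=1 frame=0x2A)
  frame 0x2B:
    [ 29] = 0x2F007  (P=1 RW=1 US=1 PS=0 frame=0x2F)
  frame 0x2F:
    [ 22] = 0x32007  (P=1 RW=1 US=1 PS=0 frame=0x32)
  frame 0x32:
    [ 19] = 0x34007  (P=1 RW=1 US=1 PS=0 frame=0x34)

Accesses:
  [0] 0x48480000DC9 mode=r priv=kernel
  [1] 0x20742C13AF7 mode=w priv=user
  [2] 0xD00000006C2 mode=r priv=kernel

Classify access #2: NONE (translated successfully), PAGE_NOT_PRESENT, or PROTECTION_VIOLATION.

Walk each access:
#0 VA=0x48480000DC9 (r,kernel):
  [0] read 0x24 idx=9: raw=0x27007 flags P=1 W=1 U=1 S=0
  [1] read 0x27 idx=18: raw=0x2A087 flags P=1 W=1 U=1 S=1
  ✓ 0x2ADC9 (huge @L1)  — 2 lookups
#1 VA=0x20742C13AF7 (w,user):
  [0] read 0x24 idx=4: raw=0x2B007 flags P=1 W=1 U=1 S=0
  [1] read 0x2B idx=29: raw=0x2F007 flags P=1 W=1 U=1 S=0
  [2] read 0x2F idx=22: raw=0x32007 flags P=1 W=1 U=1 S=0
  [3] read 0x32 idx=19: raw=0x34007 flags P=1 W=1 U=1 S=0
  ✓ 0x34AF7  — 4 lookups
#2 VA=0xD00000006C2 (r,kernel):
  [0] read 0x24 idx=26: raw=0x36087 flags P=1 W=1 U=1 S=1
  ✓ 0x366C2 (huge @L0)  — 1 lookups

Access #2 fault: NONE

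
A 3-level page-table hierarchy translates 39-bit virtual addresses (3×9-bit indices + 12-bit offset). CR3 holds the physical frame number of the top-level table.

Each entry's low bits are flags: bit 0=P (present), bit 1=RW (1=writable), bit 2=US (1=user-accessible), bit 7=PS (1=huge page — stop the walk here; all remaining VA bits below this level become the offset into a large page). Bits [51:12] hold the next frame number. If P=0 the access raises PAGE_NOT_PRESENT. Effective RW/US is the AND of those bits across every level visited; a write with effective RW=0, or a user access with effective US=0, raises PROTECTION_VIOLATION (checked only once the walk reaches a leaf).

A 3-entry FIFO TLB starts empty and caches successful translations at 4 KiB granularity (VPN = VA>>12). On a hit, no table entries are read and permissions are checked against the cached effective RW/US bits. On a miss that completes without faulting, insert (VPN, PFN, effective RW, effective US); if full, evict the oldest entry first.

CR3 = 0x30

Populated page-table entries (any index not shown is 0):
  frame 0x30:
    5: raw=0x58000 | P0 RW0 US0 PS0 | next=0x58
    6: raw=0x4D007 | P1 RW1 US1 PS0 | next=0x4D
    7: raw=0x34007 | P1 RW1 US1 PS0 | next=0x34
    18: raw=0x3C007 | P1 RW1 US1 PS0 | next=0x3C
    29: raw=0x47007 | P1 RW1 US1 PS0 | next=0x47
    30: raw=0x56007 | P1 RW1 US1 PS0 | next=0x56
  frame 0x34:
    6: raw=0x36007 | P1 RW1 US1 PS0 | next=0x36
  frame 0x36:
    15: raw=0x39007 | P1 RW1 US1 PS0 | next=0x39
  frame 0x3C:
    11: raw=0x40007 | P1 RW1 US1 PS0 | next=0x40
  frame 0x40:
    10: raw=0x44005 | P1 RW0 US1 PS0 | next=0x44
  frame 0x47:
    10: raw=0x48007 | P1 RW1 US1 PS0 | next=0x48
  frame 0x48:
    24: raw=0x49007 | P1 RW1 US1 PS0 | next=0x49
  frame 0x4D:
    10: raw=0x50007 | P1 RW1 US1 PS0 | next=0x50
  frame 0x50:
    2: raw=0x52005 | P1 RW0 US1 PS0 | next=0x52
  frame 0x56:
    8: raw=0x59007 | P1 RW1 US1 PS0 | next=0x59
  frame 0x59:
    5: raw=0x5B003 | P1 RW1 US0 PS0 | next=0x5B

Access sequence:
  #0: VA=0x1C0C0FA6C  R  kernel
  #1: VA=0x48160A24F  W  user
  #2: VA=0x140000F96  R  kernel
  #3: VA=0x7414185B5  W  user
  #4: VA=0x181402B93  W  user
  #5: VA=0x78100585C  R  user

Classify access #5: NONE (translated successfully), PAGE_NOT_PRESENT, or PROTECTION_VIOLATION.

Per-access translation:
#0 VA=0x1C0C0FA6C (r,kernel):
  [0] read 0x30 idx=7: raw=0x34007 flags P=1 W=1 U=1 S=0
  [1] read 0x34 idx=6: raw=0x36007 flags P=1 W=1 U=1 S=0
  [2] read 0x36 idx=15: raw=0x39007 flags P=1 W=1 U=1 S=0
  ⇒ phys 0x39A6C  [3 reads]
#1 VA=0x48160A24F (w,user):
  [0] read 0x30 idx=18: raw=0x3C007 flags P=1 W=1 U=1 S=0
  [1] read 0x3C idx=11: raw=0x40007 flags P=1 W=1 U=1 S=0
  [2] read 0x40 idx=10: raw=0x44005 flags P=1 W=0 U=1 S=0
  ✗ PROTECTION_VIOLATION  [3 reads]
#2 VA=0x140000F96 (r,kernel):
  [0] read 0x30 idx=5: raw=0x58000 flags P=0 W=0 U=0 S=0
  ✗ PAGE_NOT_PRESENT  [1 reads]
#3 VA=0x7414185B5 (w,user):
  [0] read 0x30 idx=29: raw=0x47007 flags P=1 W=1 U=1 S=0
  [1] read 0x47 idx=10: raw=0x48007 flags P=1 W=1 U=1 S=0
  [2] read 0x48 idx=24: raw=0x49007 flags P=1 W=1 U=1 S=0
  ⇒ phys 0x495B5  [3 reads]
#4 VA=0x181402B93 (w,user):
  [0] read 0x30 idx=6: raw=0x4D007 flags P=1 W=1 U=1 S=0
  [1] read 0x4D idx=10: raw=0x50007 flags P=1 W=1 U=1 S=0
  [2] read 0x50 idx=2: raw=0x52005 flags P=1 W=0 U=1 S=0
  ✗ PROTECTION_VIOLATION  [3 reads]
#5 VA=0x78100585C (r,user):
  [0] read 0x30 idx=30: raw=0x56007 flags P=1 W=1 U=1 S=0
  [1] read 0x56 idx=8: raw=0x59007 flags P=1 W=1 U=1 S=0
  [2] read 0x59 idx=5: raw=0x5B003 flags P=1 W=1 U=0 S=0
  ✗ PROTECTION_VIOLATION  [3 reads]

Access #5 fault: PROTECTION_VIOLATION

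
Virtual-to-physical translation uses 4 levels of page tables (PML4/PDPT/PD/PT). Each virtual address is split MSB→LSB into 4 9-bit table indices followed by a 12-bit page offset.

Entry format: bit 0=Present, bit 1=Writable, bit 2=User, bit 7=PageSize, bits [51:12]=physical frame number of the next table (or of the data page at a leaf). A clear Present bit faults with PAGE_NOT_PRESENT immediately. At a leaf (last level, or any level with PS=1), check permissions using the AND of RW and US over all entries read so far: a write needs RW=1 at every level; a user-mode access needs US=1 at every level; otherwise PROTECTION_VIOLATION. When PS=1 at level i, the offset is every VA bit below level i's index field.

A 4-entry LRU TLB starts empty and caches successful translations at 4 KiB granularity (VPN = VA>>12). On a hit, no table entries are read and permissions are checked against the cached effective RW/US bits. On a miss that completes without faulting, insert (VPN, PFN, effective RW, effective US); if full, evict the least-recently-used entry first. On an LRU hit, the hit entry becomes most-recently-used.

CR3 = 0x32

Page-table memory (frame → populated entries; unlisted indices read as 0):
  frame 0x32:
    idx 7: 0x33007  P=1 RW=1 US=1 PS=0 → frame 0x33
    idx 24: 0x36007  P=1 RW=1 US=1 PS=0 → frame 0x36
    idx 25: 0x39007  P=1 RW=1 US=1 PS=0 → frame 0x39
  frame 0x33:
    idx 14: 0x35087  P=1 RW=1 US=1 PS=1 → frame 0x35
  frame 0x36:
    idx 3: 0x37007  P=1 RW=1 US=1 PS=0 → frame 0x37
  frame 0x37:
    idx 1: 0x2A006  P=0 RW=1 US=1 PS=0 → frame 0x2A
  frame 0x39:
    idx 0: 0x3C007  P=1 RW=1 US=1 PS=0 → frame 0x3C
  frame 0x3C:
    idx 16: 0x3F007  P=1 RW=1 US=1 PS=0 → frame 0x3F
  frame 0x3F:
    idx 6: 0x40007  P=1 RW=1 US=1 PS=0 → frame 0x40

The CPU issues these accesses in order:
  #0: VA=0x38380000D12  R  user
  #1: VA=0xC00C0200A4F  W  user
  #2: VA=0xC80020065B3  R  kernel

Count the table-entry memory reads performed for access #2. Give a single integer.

Trace:
#0 VA=0x38380000D12 (r,user):
  L0 @0x32[7] → 0x33007  P=1,RW=1,US=1,PS=0
  L1 @0x33[14] → 0x35087  P=1,RW=1,US=1,PS=1
  ✓ 0x35D12 (huge @L1)  — 2 lookups
#1 VA=0xC00C0200A4F (w,user):
  L0 @0x32[24] → 0x36007  P=1,RW=1,US=1,PS=0
  L1 @0x36[3] → 0x37007  P=1,RW=1,US=1,PS=0
  L2 @0x37[1] → 0x2A006  P=0,RW=1,US=1,PS=0
  ✗ PAGE_NOT_PRESENT  [3 reads]
#2 VA=0xC80020065B3 (r,kernel):
  L0 @0x32[25] → 0x39007  P=1,RW=1,US=1,PS=0
  L1 @0x39[0] → 0x3C007  P=1,RW=1,US=1,PS=0
  L2 @0x3C[16] → 0x3F007  P=1,RW=1,US=1,PS=0
  L3 @0x3F[6] → 0x40007  P=1,RW=1,US=1,PS=0
  ✓ 0x405B3  — 4 lookups

Entries read for #2: 4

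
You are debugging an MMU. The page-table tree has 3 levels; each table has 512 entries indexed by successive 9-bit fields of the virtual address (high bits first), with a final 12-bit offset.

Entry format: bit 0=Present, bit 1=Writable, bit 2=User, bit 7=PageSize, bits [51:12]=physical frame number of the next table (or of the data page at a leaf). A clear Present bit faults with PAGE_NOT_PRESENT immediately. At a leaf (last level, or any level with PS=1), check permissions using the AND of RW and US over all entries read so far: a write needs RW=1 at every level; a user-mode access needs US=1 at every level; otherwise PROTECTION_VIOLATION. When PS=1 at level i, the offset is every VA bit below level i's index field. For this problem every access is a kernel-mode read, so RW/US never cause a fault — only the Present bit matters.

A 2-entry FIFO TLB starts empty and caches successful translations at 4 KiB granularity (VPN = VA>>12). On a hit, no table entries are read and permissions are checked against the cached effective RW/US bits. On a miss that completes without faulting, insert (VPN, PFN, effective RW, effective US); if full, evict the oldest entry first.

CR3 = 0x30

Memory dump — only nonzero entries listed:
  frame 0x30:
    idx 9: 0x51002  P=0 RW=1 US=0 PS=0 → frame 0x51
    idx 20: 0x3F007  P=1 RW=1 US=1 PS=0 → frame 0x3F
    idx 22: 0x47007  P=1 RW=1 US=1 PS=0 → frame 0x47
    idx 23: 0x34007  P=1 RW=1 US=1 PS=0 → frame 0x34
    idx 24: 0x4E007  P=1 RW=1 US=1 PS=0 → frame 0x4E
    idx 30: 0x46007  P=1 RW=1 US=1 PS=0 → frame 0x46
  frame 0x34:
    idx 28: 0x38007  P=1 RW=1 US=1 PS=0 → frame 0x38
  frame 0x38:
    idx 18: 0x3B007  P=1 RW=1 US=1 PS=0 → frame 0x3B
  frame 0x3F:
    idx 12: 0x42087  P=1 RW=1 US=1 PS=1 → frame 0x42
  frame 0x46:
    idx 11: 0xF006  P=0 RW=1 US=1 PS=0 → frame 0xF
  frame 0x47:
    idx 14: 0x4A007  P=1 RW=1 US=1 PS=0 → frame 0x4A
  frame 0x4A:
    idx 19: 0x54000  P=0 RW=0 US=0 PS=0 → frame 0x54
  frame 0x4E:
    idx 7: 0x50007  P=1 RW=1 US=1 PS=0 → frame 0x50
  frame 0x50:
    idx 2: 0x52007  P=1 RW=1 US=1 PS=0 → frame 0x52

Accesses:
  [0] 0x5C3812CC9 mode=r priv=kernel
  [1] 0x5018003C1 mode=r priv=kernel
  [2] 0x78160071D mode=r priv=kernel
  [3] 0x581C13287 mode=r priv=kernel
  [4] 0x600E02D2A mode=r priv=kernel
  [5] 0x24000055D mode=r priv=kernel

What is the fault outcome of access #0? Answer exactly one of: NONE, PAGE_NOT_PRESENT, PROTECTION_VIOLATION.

Trace:
#0 VA=0x5C3812CC9 (r,kernel):
  lvl0: tbl 0x30, slot 23 ⇒ 0x34007 (P1/RW1/US1/PS0)
  lvl1: tbl 0x34, slot 28 ⇒ 0x38007 (P1/RW1/US1/PS0)
  lvl2: tbl 0x38, slot 18 ⇒ 0x3B007 (P1/RW1/US1/PS0)
  ✓ 0x3BCC9  — 3 lookups
#1 VA=0x5018003C1 (r,kernel):
  lvl0: tbl 0x30, slot 20 ⇒ 0x3F007 (P1/RW1/US1/PS0)
  lvl1: tbl 0x3F, slot 12 ⇒ 0x42087 (P1/RW1/US1/PS1)
  ✓ 0x423C1 (huge @L1)  — 2 lookups
#2 VA=0x78160071D (r,kernel):
  lvl0: tbl 0x30, slot 30 ⇒ 0x46007 (P1/RW1/US1/PS0)
  lvl1: tbl 0x46, slot 11 ⇒ 0xF006 (P0/RW1/US1/PS0)
  ⇒ fault: PAGE_NOT_PRESENT  — 2 lookups
#3 VA=0x581C13287 (r,kernel):
  lvl0: tbl 0x30, slot 22 ⇒ 0x47007 (P1/RW1/US1/PS0)
  lvl1: tbl 0x47, slot 14 ⇒ 0x4A007 (P1/RW1/US1/PS0)
  lvl2: tbl 0x4A, slot 19 ⇒ 0x54000 (P0/RW0/US0/PS0)
  ⇒ fault: PAGE_NOT_PRESENT  — 3 lookups
#4 VA=0x600E02D2A (r,kernel):
  lvl0: tbl 0x30, slot 24 ⇒ 0x4E007 (P1/RW1/US1/PS0)
  lvl1: tbl 0x4E, slot 7 ⇒ 0x50007 (P1/RW1/US1/PS0)
  lvl2: tbl 0x50, slot 2 ⇒ 0x52007 (P1/RW1/US1/PS0)
  ✓ 0x52D2A  — 3 lookups
#5 VA=0x24000055D (r,kernel):
  lvl0: tbl 0x30, slot 9 ⇒ 0x51002 (P0/RW1/US0/PS0)
  ⇒ fault: PAGE_NOT_PRESENT  — 1 lookups

Access #0 fault: NONE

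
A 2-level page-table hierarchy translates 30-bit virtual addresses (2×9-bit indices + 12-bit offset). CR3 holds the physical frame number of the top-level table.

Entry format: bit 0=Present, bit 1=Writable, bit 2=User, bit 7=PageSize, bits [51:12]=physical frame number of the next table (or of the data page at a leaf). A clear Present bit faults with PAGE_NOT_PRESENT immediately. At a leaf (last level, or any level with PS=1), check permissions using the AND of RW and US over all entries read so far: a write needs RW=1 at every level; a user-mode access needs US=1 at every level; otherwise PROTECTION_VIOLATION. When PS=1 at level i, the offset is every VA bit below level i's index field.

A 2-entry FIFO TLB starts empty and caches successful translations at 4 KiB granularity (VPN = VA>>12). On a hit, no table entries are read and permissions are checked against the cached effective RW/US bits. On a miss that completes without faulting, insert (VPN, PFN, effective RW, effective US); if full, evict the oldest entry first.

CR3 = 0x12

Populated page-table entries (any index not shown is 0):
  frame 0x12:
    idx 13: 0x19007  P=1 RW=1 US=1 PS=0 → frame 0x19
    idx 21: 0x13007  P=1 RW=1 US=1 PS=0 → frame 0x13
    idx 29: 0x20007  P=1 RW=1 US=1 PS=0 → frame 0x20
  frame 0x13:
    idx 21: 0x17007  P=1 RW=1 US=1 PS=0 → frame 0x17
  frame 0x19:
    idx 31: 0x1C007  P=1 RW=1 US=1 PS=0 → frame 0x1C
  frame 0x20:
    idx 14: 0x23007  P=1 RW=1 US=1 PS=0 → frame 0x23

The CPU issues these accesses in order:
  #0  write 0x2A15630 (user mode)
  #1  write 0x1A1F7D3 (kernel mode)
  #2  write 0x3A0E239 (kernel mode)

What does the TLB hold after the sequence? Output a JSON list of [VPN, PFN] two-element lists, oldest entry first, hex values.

Walk each access:
#0 VA=0x2A15630 (w,user):
  lvl0: tbl 0x12, slot 21 ⇒ 0x13007 (P1/RW1/US1/PS0)
  lvl1: tbl 0x13, slot 21 ⇒ 0x17007 (P1/RW1/US1/PS0)
  ✓ 0x17630  — 2 lookups
#1 VA=0x1A1F7D3 (w,kernel):
  lvl0: tbl 0x12, slot 13 ⇒ 0x19007 (P1/RW1/US1/PS0)
  lvl1: tbl 0x19, slot 31 ⇒ 0x1C007 (P1/RW1/US1/PS0)
  ✓ 0x1C7D3  — 2 lookups
#2 VA=0x3A0E239 (w,kernel):
  lvl0: tbl 0x12, slot 29 ⇒ 0x20007 (P1/RW1/US1/PS0)
  lvl1: tbl 0x20, slot 14 ⇒ 0x23007 (P1/RW1/US1/PS0)
  ✓ 0x23239  — 2 lookups

TLB: [["0x1A1F", "0x1C"], ["0x3A0E", "0x23"]]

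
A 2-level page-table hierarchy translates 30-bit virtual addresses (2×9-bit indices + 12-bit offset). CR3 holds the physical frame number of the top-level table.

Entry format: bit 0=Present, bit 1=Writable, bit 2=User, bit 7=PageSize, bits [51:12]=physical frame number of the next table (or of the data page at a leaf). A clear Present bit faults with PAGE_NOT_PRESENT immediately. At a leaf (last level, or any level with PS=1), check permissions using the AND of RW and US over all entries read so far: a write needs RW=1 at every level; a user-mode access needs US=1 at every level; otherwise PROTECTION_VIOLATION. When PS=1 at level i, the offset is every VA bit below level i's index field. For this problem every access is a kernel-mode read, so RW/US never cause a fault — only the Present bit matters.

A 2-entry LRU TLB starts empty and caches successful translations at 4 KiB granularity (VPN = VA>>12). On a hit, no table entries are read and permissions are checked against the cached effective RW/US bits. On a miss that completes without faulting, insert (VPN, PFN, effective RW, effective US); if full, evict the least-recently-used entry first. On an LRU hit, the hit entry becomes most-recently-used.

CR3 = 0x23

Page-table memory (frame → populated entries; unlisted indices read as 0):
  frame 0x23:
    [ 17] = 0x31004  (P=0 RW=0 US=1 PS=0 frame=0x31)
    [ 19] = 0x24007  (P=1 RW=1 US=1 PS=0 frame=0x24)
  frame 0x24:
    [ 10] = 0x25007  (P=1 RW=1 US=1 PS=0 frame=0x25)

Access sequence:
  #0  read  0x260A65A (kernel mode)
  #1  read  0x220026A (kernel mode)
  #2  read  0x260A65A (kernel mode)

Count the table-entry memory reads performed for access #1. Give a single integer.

Walk each access:
#0 VA=0x260A65A (r,kernel):
  L0 @0x23[19] → 0x24007  P=1,RW=1,US=1,PS=0
  L1 @0x24[10] → 0x25007  P=1,RW=1,US=1,PS=0
  ✓ 0x2565A  — 2 lookups
#1 VA=0x220026A (r,kernel):
  L0 @0x23[17] → 0x31004  P=0,RW=0,US=1,PS=0
  ✗ PAGE_NOT_PRESENT  [1 reads]
#2 VA=0x260A65A (r,kernel):
  TLB hit vpn=0x260A → PA=0x2565A

Entries read for #1: 1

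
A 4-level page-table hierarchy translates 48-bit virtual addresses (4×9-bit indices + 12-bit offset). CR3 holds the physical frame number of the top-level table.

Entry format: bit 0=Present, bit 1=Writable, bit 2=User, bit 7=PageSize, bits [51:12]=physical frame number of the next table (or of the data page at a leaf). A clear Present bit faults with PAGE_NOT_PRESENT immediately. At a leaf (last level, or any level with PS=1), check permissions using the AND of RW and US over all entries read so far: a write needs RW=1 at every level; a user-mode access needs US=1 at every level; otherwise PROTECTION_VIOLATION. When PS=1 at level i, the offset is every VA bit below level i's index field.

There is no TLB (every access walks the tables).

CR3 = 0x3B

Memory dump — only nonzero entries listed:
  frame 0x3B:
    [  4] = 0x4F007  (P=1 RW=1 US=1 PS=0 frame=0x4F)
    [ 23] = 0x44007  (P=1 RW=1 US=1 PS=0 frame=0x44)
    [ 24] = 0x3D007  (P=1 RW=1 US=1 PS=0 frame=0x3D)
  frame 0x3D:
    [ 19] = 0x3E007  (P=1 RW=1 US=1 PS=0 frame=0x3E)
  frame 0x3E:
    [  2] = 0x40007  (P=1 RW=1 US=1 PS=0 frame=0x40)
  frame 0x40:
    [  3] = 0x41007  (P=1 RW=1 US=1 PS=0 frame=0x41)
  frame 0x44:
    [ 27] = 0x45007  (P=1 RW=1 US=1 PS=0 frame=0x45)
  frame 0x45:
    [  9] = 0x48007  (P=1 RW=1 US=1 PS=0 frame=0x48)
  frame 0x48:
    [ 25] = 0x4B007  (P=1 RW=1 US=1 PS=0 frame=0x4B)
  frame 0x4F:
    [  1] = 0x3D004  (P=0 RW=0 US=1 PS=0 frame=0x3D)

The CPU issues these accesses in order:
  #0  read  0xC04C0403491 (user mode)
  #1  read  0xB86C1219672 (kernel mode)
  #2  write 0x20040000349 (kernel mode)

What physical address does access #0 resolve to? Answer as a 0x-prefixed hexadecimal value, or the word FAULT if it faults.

Trace:
#0 VA=0xC04C0403491 (r,user):
  L0: frame=0x3B idx=24 entry=0x3D007 [P=1 RW=1 US=1 PS=0]
  L1: frame=0x3D idx=19 entry=0x3E007 [P=1 RW=1 US=1 PS=0]
  L2: frame=0x3E idx=2 entry=0x40007 [P=1 RW=1 US=1 PS=0]
  L3: frame=0x40 idx=3 entry=0x41007 [P=1 RW=1 US=1 PS=0]
  → PA=0x41491  (4 entries read)
#1 VA=0xB86C1219672 (r,kernel):
  L0: frame=0x3B idx=23 entry=0x44007 [P=1 RW=1 US=1 PS=0]
  L1: frame=0x44 idx=27 entry=0x45007 [P=1 RW=1 US=1 PS=0]
  L2: frame=0x45 idx=9 entry=0x48007 [P=1 RW=1 US=1 PS=0]
  L3: frame=0x48 idx=25 entry=0x4B007 [P=1 RW=1 US=1 PS=0]
  → PA=0x4B672  (4 entries read)
#2 VA=0x20040000349 (w,kernel):
  L0: frame=0x3B idx=4 entry=0x4F007 [P=1 RW=1 US=1 PS=0]
  L1: frame=0x4F idx=1 entry=0x3D004 [P=0 RW=0 US=1 PS=0]
  ✗ PAGE_NOT_PRESENT  [2 reads]

Access #0 PA: 0x41491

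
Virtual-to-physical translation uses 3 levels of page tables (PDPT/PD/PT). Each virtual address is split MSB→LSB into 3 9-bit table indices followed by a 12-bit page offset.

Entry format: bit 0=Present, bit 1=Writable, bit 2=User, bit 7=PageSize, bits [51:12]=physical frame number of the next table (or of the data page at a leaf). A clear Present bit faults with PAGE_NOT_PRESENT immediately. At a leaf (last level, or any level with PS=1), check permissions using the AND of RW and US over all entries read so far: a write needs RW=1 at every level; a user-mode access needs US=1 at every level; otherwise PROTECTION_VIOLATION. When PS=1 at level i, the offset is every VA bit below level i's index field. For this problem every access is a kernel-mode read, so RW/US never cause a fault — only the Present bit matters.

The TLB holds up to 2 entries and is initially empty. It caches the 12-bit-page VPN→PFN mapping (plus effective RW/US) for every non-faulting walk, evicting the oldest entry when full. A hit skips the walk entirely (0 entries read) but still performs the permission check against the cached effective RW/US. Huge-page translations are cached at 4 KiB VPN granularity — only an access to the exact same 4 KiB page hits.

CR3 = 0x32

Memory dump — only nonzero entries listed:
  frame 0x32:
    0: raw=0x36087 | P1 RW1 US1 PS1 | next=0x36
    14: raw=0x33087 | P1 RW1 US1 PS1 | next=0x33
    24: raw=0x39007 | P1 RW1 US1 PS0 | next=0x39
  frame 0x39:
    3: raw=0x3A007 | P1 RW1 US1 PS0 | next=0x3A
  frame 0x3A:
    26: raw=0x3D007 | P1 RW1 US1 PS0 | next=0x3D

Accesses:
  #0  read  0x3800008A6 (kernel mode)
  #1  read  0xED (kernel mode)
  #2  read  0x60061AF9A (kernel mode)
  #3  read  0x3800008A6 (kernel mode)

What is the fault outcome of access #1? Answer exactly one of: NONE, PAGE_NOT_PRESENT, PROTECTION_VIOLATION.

Per-access translation:
#0 VA=0x3800008A6 (r,kernel):
  L0 @0x32[14] → 0x33087  P=1,RW=1,US=1,PS=1
  → PA=0x338A6 (huge @L0)  (1 entries read)
#1 VA=0xED (r,kernel):
  L0 @0x32[0] → 0x36087  P=1,RW=1,US=1,PS=1
  → PA=0x360ED (huge @L0)  (1 entries read)
#2 VA=0x60061AF9A (r,kernel):
  L0 @0x32[24] → 0x39007  P=1,RW=1,US=1,PS=0
  L1 @0x39[3] → 0x3A007  P=1,RW=1,US=1,PS=0
  L2 @0x3A[26] → 0x3D007  P=1,RW=1,US=1,PS=0
  → PA=0x3DF9A  (3 entries read)
#3 VA=0x3800008A6 (r,kernel):
  L0 @0x32[14] → 0x33087  P=1,RW=1,US=1,PS=1
  → PA=0x338A6 (huge @L0)  (1 entries read)

Access #1 fault: NONE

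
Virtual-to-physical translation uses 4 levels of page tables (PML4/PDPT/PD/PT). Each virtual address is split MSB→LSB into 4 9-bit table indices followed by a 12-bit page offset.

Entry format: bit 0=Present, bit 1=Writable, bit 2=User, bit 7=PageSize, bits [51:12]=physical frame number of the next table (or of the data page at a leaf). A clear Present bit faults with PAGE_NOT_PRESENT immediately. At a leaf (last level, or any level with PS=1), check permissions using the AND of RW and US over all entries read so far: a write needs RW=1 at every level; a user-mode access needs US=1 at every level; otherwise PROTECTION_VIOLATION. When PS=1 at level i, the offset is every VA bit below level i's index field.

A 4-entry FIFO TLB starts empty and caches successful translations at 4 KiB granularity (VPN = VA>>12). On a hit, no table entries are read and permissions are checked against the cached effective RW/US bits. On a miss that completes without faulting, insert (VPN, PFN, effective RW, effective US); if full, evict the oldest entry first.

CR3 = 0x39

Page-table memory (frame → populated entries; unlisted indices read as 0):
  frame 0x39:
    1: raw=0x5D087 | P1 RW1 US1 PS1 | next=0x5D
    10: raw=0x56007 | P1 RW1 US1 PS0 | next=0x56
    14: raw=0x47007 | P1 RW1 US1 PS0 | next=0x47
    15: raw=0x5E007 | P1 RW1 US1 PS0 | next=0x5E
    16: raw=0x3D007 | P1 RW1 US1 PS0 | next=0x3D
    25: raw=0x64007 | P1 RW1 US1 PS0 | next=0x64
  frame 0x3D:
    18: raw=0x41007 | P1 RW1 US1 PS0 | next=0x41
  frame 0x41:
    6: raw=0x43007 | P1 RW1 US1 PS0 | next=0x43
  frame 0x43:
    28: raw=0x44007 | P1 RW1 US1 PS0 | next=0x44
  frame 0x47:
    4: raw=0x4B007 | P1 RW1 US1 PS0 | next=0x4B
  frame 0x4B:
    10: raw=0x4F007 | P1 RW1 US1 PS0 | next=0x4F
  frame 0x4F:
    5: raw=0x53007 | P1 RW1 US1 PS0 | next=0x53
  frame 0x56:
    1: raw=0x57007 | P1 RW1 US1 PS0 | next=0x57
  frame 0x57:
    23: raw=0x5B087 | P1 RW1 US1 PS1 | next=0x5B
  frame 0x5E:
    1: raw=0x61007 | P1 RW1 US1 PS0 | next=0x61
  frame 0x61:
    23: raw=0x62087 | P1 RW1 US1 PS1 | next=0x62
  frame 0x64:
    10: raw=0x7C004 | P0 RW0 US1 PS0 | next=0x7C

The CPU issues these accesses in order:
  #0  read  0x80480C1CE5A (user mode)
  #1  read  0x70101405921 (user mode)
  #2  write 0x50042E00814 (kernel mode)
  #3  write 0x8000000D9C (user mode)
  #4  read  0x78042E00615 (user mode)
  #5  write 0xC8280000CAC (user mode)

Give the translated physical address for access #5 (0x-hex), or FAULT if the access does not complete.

Trace:
#0 VA=0x80480C1CE5A (r,user):
  [0] read 0x39 idx=16: raw=0x3D007 flags P=1 W=1 U=1 S=0
  [1] read 0x3D idx=18: raw=0x41007 flags P=1 W=1 U=1 S=0
  [2] read 0x41 idx=6: raw=0x43007 flags P=1 W=1 U=1 S=0
  [3] read 0x43 idx=28: raw=0x44007 flags P=1 W=1 U=1 S=0
  ✓ 0x44E5A  — 4 lookups
#1 VA=0x70101405921 (r,user):
  [0] read 0x39 idx=14: raw=0x47007 flags P=1 W=1 U=1 S=0
  [1] read 0x47 idx=4: raw=0x4B007 flags P=1 W=1 U=1 S=0
  [2] read 0x4B idx=10: raw=0x4F007 flags P=1 W=1 U=1 S=0
  [3] read 0x4F idx=5: raw=0x53007 flags P=1 W=1 U=1 S=0
  ✓ 0x53921  — 4 lookups
#2 VA=0x50042E00814 (w,kernel):
  [0] read 0x39 idx=10: raw=0x56007 flags P=1 W=1 U=1 S=0
  [1] read 0x56 idx=1: raw=0x57007 flags P=1 W=1 U=1 S=0
  [2] read 0x57 idx=23: raw=0x5B087 flags P=1 W=1 U=1 S=1
  ✓ 0x5B814 (huge @L2)  — 3 lookups
#3 VA=0x8000000D9C (w,user):
  [0] read 0x39 idx=1: raw=0x5D087 flags P=1 W=1 U=1 S=1
  ✓ 0x5DD9C (huge @L0)  — 1 lookups
#4 VA=0x78042E00615 (r,user):
  [0] read 0x39 idx=15: raw=0x5E007 flags P=1 W=1 U=1 S=0
  [1] read 0x5E idx=1: raw=0x61007 flags P=1 W=1 U=1 S=0
  [2] read 0x61 idx=23: raw=0x62087 flags P=1 W=1 U=1 S=1
  ✓ 0x62615 (huge @L2)  — 3 lookups
#5 VA=0xC8280000CAC (w,user):
  [0] read 0x39 idx=25: raw=0x64007 flags P=1 W=1 U=1 S=0
  [1] read 0x64 idx=10: raw=0x7C004 flags P=0 W=0 U=1 S=0
  ⇒ fault: PAGE_NOT_PRESENT  — 2 lookups

Access #5 PA: FAULT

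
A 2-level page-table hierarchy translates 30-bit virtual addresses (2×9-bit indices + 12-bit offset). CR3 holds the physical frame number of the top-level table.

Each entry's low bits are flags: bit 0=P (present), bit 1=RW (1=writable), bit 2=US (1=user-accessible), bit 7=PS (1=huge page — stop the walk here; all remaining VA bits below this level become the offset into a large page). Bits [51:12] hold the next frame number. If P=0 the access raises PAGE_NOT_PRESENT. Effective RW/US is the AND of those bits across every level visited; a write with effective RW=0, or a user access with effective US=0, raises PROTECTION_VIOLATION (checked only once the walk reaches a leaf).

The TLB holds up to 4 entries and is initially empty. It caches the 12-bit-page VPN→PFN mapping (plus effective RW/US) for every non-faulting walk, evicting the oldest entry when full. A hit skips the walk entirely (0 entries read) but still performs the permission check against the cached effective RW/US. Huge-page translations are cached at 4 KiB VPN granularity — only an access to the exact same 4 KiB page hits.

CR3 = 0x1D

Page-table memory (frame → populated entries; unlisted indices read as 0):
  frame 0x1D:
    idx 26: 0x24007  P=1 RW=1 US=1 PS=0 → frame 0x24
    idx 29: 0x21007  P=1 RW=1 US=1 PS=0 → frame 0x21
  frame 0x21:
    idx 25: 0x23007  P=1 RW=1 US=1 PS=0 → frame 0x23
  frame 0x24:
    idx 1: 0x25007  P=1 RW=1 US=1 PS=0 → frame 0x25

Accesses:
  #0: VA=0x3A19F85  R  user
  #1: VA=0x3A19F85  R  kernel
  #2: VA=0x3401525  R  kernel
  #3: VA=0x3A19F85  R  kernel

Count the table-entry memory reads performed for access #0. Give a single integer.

Walk each access:
#0 VA=0x3A19F85 (r,user):
  L0 @0x1D[29] → 0x21007  P=1,RW=1,US=1,PS=0
  L1 @0x21[25] → 0x23007  P=1,RW=1,US=1,PS=0
  → PA=0x23F85  (2 entries read)
#1 VA=0x3A19F85 (r,kernel):
  TLB hit vpn=0x3A19 → PA=0x23F85
#2 VA=0x3401525 (r,kernel):
  L0 @0x1D[26] → 0x24007  P=1,RW=1,US=1,PS=0
  L1 @0x24[1] → 0x25007  P=1,RW=1,US=1,PS=0
  → PA=0x25525  (2 entries read)
#3 VA=0x3A19F85 (r,kernel):
  TLB hit vpn=0x3A19 → PA=0x23F85

Entries read for #0: 2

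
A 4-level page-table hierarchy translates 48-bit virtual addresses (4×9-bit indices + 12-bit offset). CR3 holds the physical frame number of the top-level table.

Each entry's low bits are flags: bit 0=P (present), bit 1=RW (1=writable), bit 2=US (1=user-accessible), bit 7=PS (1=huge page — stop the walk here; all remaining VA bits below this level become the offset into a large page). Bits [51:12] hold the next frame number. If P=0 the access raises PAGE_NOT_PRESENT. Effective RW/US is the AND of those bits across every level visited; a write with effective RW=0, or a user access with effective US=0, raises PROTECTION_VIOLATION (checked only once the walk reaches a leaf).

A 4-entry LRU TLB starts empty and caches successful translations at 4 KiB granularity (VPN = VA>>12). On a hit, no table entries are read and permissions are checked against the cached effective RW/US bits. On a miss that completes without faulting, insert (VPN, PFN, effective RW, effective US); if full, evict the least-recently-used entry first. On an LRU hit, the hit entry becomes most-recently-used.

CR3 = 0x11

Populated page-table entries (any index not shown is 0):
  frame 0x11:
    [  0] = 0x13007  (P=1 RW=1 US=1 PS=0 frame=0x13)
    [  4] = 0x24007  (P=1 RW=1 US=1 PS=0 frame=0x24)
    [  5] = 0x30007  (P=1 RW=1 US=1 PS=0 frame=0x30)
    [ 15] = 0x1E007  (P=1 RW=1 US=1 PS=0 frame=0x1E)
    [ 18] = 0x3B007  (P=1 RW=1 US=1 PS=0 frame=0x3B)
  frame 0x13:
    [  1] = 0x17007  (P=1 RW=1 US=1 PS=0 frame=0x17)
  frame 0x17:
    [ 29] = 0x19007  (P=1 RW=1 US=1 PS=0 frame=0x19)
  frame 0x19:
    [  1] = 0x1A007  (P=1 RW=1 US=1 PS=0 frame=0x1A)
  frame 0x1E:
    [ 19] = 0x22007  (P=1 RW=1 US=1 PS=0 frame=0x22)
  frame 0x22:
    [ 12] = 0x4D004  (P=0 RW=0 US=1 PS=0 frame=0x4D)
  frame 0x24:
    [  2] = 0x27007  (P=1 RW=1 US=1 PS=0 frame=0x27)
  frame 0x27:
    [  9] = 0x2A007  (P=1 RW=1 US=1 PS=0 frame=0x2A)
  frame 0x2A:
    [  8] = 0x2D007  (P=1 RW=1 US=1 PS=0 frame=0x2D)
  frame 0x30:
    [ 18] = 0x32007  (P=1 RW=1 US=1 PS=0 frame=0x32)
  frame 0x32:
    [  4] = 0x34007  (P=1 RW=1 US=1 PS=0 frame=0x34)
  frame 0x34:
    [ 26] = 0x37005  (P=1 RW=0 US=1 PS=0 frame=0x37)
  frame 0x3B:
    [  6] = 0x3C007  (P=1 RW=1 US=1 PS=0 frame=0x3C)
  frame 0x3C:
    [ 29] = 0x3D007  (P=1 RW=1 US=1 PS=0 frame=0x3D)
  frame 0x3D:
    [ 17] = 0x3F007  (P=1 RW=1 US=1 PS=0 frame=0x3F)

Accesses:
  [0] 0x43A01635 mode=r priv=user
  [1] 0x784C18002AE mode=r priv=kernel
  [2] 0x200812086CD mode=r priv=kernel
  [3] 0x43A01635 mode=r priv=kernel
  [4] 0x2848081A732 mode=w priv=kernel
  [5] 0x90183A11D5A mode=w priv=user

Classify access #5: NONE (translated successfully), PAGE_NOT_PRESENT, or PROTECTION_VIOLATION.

Walk each access:
#0 VA=0x43A01635 (r,user):
  L0: frame=0x11 idx=0 entry=0x13007 [P=1 RW=1 US=1 PS=0]
  L1: frame=0x13 idx=1 entry=0x17007 [P=1 RW=1 US=1 PS=0]
  L2: frame=0x17 idx=29 entry=0x19007 [P=1 RW=1 US=1 PS=0]
  L3: frame=0x19 idx=1 entry=0x1A007 [P=1 RW=1 US=1 PS=0]
  → PA=0x1A635  (4 entries read)
#1 VA=0x784C18002AE (r,kernel):
  L0: frame=0x11 idx=15 entry=0x1E007 [P=1 RW=1 US=1 PS=0]
  L1: frame=0x1E idx=19 entry=0x22007 [P=1 RW=1 US=1 PS=0]
  L2: frame=0x22 idx=12 entry=0x4D004 [P=0 RW=0 US=1 PS=0]
  → PAGE_NOT_PRESENT  (3 entries read)
#2 VA=0x200812086CD (r,kernel):
  L0: frame=0x11 idx=4 entry=0x24007 [P=1 RW=1 US=1 PS=0]
  L1: frame=0x24 idx=2 entry=0x27007 [P=1 RW=1 US=1 PS=0]
  L2: frame=0x27 idx=9 entry=0x2A007 [P=1 RW=1 US=1 PS=0]
  L3: frame=0x2A idx=8 entry=0x2D007 [P=1 RW=1 US=1 PS=0]
  → PA=0x2D6CD  (4 entries read)
#3 VA=0x43A01635 (r,kernel):
  TLB hit vpn=0x43A01 → PA=0x1A635
#4 VA=0x2848081A732 (w,kernel):
  L0: frame=0x11 idx=5 entry=0x30007 [P=1 RW=1 US=1 PS=0]
  L1: frame=0x30 idx=18 entry=0x32007 [P=1 RW=1 US=1 PS=0]
  L2: frame=0x32 idx=4 entry=0x34007 [P=1 RW=1 US=1 PS=0]
  L3: frame=0x34 idx=26 entry=0x37005 [P=1 RW=0 US=1 PS=0]
  → PROTECTION_VIOLATION  (4 entries read)
#5 VA=0x90183A11D5A (w,user):
  L0: frame=0x11 idx=18 entry=0x3B007 [P=1 RW=1 US=1 PS=0]
  L1: frame=0x3B idx=6 entry=0x3C007 [P=1 RW=1 US=1 PS=0]
  L2: frame=0x3C idx=29 entry=0x3D007 [P=1 RW=1 US=1 PS=0]
  L3: frame=0x3D idx=17 entry=0x3F007 [P=1 RW=1 US=1 PS=0]
  → PA=0x3FD5A  (4 entries read)

Access #5 fault: NONE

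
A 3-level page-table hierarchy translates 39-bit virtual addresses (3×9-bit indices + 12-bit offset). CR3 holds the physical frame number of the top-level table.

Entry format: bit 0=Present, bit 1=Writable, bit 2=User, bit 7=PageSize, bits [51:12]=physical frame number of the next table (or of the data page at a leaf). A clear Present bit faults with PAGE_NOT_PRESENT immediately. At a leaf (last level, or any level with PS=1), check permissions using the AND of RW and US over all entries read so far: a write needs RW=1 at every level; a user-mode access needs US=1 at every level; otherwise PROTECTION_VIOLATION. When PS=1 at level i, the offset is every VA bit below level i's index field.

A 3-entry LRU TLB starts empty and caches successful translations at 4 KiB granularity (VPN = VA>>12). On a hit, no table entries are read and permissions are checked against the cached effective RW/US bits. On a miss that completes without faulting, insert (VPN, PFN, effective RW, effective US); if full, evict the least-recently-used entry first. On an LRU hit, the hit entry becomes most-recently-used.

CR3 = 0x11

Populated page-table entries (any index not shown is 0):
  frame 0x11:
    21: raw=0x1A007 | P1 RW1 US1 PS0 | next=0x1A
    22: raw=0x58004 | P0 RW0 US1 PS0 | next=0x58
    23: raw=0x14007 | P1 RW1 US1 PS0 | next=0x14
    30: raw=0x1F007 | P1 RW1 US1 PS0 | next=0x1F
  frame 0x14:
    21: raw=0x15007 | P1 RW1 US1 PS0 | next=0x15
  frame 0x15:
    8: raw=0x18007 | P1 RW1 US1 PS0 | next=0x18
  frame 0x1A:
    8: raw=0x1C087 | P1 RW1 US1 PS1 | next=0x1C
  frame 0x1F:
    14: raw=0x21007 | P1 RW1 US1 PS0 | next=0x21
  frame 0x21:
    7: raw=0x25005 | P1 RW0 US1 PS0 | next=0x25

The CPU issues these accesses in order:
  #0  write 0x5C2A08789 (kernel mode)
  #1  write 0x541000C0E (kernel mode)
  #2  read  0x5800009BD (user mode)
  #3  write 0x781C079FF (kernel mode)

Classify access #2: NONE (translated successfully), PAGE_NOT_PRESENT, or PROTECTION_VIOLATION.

Per-access translation:
#0 VA=0x5C2A08789 (w,kernel):
  lvl0: tbl 0x11, slot 23 ⇒ 0x14007 (P1/RW1/US1/PS0)
  lvl1: tbl 0x14, slot 21 ⇒ 0x15007 (P1/RW1/US1/PS0)
  lvl2: tbl 0x15, slot 8 ⇒ 0x18007 (P1/RW1/US1/PS0)
  ⇒ phys 0x18789  [3 reads]
#1 VA=0x541000C0E (w,kernel):
  lvl0: tbl 0x11, slot 21 ⇒ 0x1A007 (P1/RW1/US1/PS0)
  lvl1: tbl 0x1A, slot 8 ⇒ 0x1C087 (P1/RW1/US1/PS1)
  ⇒ phys 0x1CC0E (huge @L1)  [2 reads]
#2 VA=0x5800009BD (r,user):
  lvl0: tbl 0x11, slot 22 ⇒ 0x58004 (P0/RW0/US1/PS0)
  → PAGE_NOT_PRESENT  (1 entries read)
#3 VA=0x781C079FF (w,kernel):
  lvl0: tbl 0x11, slot 30 ⇒ 0x1F007 (P1/RW1/US1/PS0)
  lvl1: tbl 0x1F, slot 14 ⇒ 0x21007 (P1/RW1/US1/PS0)
  lvl2: tbl 0x21, slot 7 ⇒ 0x25005 (P1/RW0/US1/PS0)
  → PROTECTION_VIOLATION  (3 entries read)

Access #2 fault: PAGE_NOT_PRESENT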